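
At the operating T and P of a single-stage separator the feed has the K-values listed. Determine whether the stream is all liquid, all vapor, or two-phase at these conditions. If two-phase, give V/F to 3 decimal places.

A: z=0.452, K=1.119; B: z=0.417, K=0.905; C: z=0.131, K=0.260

ΣzᵢKᵢ = 0.917; Σzᵢ/Kᵢ = 1.369.
Since ΣzᵢKᵢ < 1 the mixture is below its bubble point — single liquid phase.

all liquid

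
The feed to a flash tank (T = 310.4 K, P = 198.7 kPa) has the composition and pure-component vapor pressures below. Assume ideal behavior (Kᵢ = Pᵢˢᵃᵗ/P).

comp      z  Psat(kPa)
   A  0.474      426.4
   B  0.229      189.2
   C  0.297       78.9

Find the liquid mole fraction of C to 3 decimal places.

Raoult's law: Kᵢ = Pᵢˢᵃᵗ/P = Pᵢˢᵃᵗ/198.7.
  K_A = 426.4/198.7 = 2.14595, K_B = 189.2/198.7 = 0.95219, K_C = 78.9/198.7 = 0.39708
Let ψ = V/F and solve Σ zᵢ(Kᵢ−1)/(1+ψ(Kᵢ−1)) = 0.
g(0) = ΣzᵢKᵢ − 1 = 0.353 and g(1) = 1 − Σzᵢ/Kᵢ = -0.209, so a root lies in (0, 1).
Newton iteration, ψ⁰ = 0.41:
  ψ = 0.410: g = 0.1205, g' = -0.479 → ψ = 0.662
  ψ = 0.662: g = -0.0002, g' = -0.501 → ψ = 0.661
Converged at ψ = 0.661.
Compositions from xᵢ = zᵢ/(1+ψ(Kᵢ−1)), yᵢ = Kᵢxᵢ:
  A: x = 0.270, y = 0.579
  B: x = 0.236, y = 0.225
  C: x = 0.494, y = 0.196

x_C = 0.494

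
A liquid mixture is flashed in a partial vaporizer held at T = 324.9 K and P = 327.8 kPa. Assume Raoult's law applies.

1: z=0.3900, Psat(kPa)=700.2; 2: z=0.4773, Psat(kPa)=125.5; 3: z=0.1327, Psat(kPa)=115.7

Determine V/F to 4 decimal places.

V/F = 0.0884

Raoult's law: Kᵢ = Pᵢˢᵃᵗ/P = Pᵢˢᵃᵗ/327.8.
  K_1 = 700.2/327.8 = 2.136059, K_2 = 125.5/327.8 = 0.382855, K_3 = 115.7/327.8 = 0.352959
Material balance + equilibrium reduce to Σ zᵢ(Kᵢ−1)/(1+V/F(Kᵢ−1)) = 0.
Feasibility: ΣzᵢKᵢ = 1.0626, Σzᵢ/Kᵢ = 1.8052 — both > 1, two phases present.
Newton–Raphson from V/F = 0.44:
  V/F = 0.4400: g = -0.22900, g' = -0.6749 → V/F = 0.1007
  V/F = 0.1007: g = -0.00834, g' = -0.6756 → V/F = 0.0883
  V/F = 0.0883: g = 0.00004, g' = -0.6816 → V/F = 0.0884
Converged at V/F = 0.0884.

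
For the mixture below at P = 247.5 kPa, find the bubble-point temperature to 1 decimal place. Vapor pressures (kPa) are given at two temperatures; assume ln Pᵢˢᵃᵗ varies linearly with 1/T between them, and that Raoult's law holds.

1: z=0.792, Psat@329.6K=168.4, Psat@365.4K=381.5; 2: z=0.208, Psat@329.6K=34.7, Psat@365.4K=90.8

Bubble-point temperature: ΣzᵢPᵢˢᵃᵗ(T) = P. Interpolate ln Pᵢˢᵃᵗ = aᵢ + bᵢ/T.
  T = 329.6 K: ΣzᵢPᵢˢᵃᵗ = 140.59 kPa
  T = 365.4 K: ΣzᵢPᵢˢᵃᵗ = 321.03 kPa
  T = 347.5 K: ΣzᵢPᵢˢᵃᵗ = 216.99 kPa
  T = 356.4 K: ΣzᵢPᵢˢᵃᵗ = 264.93 kPa
  T = 351.9 K: ΣzᵢPᵢˢᵃᵗ = 239.80 kPa
  T = 354.1 K: ΣzᵢPᵢˢᵃᵗ = 251.85 kPa
Interpolating between 351.9 K and 354.1 K gives T ≈ 353.3 K.

T = 353.3 K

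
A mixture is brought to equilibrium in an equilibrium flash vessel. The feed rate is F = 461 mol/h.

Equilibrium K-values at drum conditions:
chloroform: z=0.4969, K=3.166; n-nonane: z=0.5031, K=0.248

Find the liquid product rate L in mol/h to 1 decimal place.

L = 263.5 mol/h

Rachford–Rice: g(β) = Σ zᵢ(Kᵢ−1)/(1+β(Kᵢ−1)) = 0.
Feasibility: ΣzᵢKᵢ = 1.6980, Σzᵢ/Kᵢ = 2.1856 — both > 1, two phases present.
Binary case is linear: z₁(K₁−1)(1+β(K₂−1)) + z₂(K₂−1)(1+β(K₁−1)) = 0
⇒ β = [z₁(K₁−1)+z₂(K₂−1)] / [−(K₁−1)(K₂−1)] = 0.69795/1.62883 = 0.4285
Then V = β·F = 0.4285·461 = 197.5 mol/h and L = F − V = 263.5 mol/h.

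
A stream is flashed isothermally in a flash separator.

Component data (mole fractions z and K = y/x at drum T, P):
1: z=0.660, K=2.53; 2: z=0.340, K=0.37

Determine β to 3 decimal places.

β = 0.825

Rachford–Rice: g(β) = Σ zᵢ(Kᵢ−1)/(1+β(Kᵢ−1)) = 0.
Feasibility: ΣzᵢKᵢ = 1.796, Σzᵢ/Kᵢ = 1.180 — both > 1, two phases present.
Binary case is linear: z₁(K₁−1)(1+β(K₂−1)) + z₂(K₂−1)(1+β(K₁−1)) = 0
⇒ β = [z₁(K₁−1)+z₂(K₂−1)] / [−(K₁−1)(K₂−1)] = 0.7956/0.9639 = 0.825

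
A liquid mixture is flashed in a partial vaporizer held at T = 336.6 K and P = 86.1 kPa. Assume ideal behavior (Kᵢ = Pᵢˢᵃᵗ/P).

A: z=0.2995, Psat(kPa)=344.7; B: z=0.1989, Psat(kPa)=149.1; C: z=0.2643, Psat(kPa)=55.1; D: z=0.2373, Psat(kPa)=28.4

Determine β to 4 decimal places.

β = 0.6464

Raoult's law: Kᵢ = Pᵢˢᵃᵗ/P = Pᵢˢᵃᵗ/86.1.
  K_A = 344.7/86.1 = 4.003484, K_B = 149.1/86.1 = 1.731707, K_C = 55.1/86.1 = 0.639954, K_D = 28.4/86.1 = 0.329849
Material balance + equilibrium reduce to Σ zᵢ(Kᵢ−1)/(1+β(Kᵢ−1)) = 0.
Check two-phase: ΣzᵢKᵢ = 1.7909 > 1 and Σzᵢ/Kᵢ = 1.3221 > 1, so g(0) = 0.7909 > 0 and g(1) = -0.3221 < 0.
Newton iteration, β⁰ = 0.38:
  β = 0.3800: g = 0.21036, g' = -0.8922 → β = 0.6158
  β = 0.6158: g = 0.02300, g' = -0.7489 → β = 0.6465
  β = 0.6465: g = -0.00003, g' = -0.7513 → β = 0.6464
Converged at β = 0.6464.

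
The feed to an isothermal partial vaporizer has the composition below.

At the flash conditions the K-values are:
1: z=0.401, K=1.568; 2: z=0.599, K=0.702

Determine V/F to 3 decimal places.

Rachford–Rice: g(V/F) = Σ zᵢ(Kᵢ−1)/(1+V/F(Kᵢ−1)) = 0.
Check two-phase: ΣzᵢKᵢ = 1.049 > 1 and Σzᵢ/Kᵢ = 1.109 > 1, so g(0) = 0.049 > 0 and g(1) = -0.109 < 0.
Binary case is linear: z₁(K₁−1)(1+V/F(K₂−1)) + z₂(K₂−1)(1+V/F(K₁−1)) = 0
⇒ V/F = [z₁(K₁−1)+z₂(K₂−1)] / [−(K₁−1)(K₂−1)] = 0.0493/0.1693 = 0.291

V/F = 0.291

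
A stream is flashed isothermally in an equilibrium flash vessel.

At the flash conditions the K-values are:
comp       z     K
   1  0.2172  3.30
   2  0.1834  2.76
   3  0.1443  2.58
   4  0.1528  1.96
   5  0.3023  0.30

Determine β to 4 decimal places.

Newton iteration, β⁰ = 0.5:
  β = 0.5000: g = 0.30498, g' = -0.9366 → β = 0.8256
  β = 0.8256: g = -0.01669, g' = -1.1743 → β = 0.8114
  β = 0.8114: g = -0.00022, g' = -1.1435 → β = 0.8112
Converged at β = 0.8112.

β = 0.8112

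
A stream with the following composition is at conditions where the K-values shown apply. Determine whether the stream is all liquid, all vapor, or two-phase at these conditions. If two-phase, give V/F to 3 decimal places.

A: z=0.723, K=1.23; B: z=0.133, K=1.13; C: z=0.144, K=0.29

two-phase, V/F = 0.532

ΣzᵢKᵢ = 1.081; Σzᵢ/Kᵢ = 1.202.
Both exceed 1, so a two-phase solution exists.
Material balance + equilibrium reduce to Σ zᵢ(Kᵢ−1)/(1+ψ(Kᵢ−1)) = 0.
Iterate (Newton) starting at ψ = 0.5:
  ψ = 0.500: g = 0.0069, g' = -0.207 → ψ = 0.533
  ψ = 0.533: g = -0.0002, g' = -0.220 → ψ = 0.532
Converged at ψ = 0.532.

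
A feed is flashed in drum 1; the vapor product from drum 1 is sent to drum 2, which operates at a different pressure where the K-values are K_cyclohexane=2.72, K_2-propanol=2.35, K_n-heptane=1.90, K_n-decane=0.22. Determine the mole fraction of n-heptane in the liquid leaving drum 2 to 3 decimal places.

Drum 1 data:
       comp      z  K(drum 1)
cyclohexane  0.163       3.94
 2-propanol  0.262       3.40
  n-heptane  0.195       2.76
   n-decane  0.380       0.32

Drum 1:
Rachford–Rice: g(ψ₁) = Σ zᵢ(Kᵢ−1)/(1+ψ₁(Kᵢ−1)) = 0.
g(0) = ΣzᵢKᵢ − 1 = 1.193 and g(1) = 1 − Σzᵢ/Kᵢ = -0.377, so a root lies in (0, 1).
Iterate (Newton) starting at ψ₁ = 0.64:
  ψ₁ = 0.640: g = 0.1181, g' = -1.089 → ψ₁ = 0.749
  ψ₁ = 0.749: g = -0.0036, g' = -1.172 → ψ₁ = 0.745
Converged at ψ₁ = 0.745.
Drum-1 compositions:
  cyclohexane: x = 0.051, y = 0.201
  2-propanol: x = 0.094, y = 0.319
  n-heptane: x = 0.084, y = 0.233
  n-decane: x = 0.771, y = 0.247
Drum-2 feed = drum-1 vapor: z₂ = (0.2012, 0.3194, 0.2328, 0.2466).
Drum 2:
Let ψ₂ = V/F and solve Σ zᵢ(Kᵢ−1)/(1+ψ₂(Kᵢ−1)) = 0.
Check two-phase: ΣzᵢKᵢ = 1.794 > 1 and Σzᵢ/Kᵢ = 1.453 > 1, so g(0) = 0.794 > 0 and g(1) = -0.453 < 0.
Newton–Raphson from ψ₂ = 0.5:
  ψ₂ = 0.500: g = 0.2726, g' = -0.872 → ψ₂ = 0.813
  ψ₂ = 0.813: g = -0.0542, g' = -1.417 → ψ₂ = 0.774
  ψ₂ = 0.774: g = -0.0029, g' = -1.271 → ψ₂ = 0.772
Converged at ψ₂ = 0.772.
  cyclohexane: x = 0.086, y = 0.235
  2-propanol: x = 0.156, y = 0.368
  n-heptane: x = 0.137, y = 0.261
  n-decane: x = 0.620, y = 0.136

x_n-heptane (drum 2) = 0.137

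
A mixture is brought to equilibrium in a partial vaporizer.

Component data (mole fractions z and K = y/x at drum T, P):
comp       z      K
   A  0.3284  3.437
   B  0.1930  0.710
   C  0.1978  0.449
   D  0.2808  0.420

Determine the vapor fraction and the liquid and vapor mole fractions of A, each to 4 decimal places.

ψ = 0.3874, x_A = 0.1689, y_A = 0.5806

Material balance + equilibrium reduce to Σ zᵢ(Kᵢ−1)/(1+ψ(Kᵢ−1)) = 0.
g(0) = ΣzᵢKᵢ − 1 = 0.4725 and g(1) = 1 − Σzᵢ/Kᵢ = -0.4765, so a root lies in (0, 1).
Iterate (Newton) starting at ψ = 0.5:
  ψ = 0.5000: g = -0.08454, g' = -0.7203 → ψ = 0.3826
  ψ = 0.3826: g = 0.00376, g' = -0.7953 → ψ = 0.3874
Converged at ψ = 0.3874.
Compositions from xᵢ = zᵢ/(1+ψ(Kᵢ−1)), yᵢ = Kᵢxᵢ:
  A: x = 0.1689, y = 0.5806
  B: x = 0.2174, y = 0.1544
  C: x = 0.2515, y = 0.1129
  D: x = 0.3622, y = 0.1521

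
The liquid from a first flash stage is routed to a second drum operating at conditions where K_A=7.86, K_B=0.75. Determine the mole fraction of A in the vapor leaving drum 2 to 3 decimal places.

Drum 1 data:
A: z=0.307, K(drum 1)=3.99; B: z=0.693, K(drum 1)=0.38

Drum 1:
Let ψ₁ = V/F and solve Σ zᵢ(Kᵢ−1)/(1+ψ₁(Kᵢ−1)) = 0.
g(0) = ΣzᵢKᵢ − 1 = 0.488 and g(1) = 1 − Σzᵢ/Kᵢ = -0.901, so a root lies in (0, 1).
Binary case is linear: z₁(K₁−1)(1+ψ₁(K₂−1)) + z₂(K₂−1)(1+ψ₁(K₁−1)) = 0
⇒ ψ₁ = [z₁(K₁−1)+z₂(K₂−1)] / [−(K₁−1)(K₂−1)] = 0.4883/1.8538 = 0.263
Drum-1 compositions:
  A: x = 0.172, y = 0.685
  B: x = 0.828, y = 0.315
Drum-2 feed = drum-1 liquid: z₂ = (0.1717, 0.8283).
Drum 2:
Let ψ₂ = V/F and solve Σ zᵢ(Kᵢ−1)/(1+ψ₂(Kᵢ−1)) = 0.
Feasibility: ΣzᵢKᵢ = 1.971, Σzᵢ/Kᵢ = 1.126 — both > 1, two phases present.
Binary case is linear: z₁(K₁−1)(1+ψ₂(K₂−1)) + z₂(K₂−1)(1+ψ₂(K₁−1)) = 0
⇒ ψ₂ = [z₁(K₁−1)+z₂(K₂−1)] / [−(K₁−1)(K₂−1)] = 0.9711/1.7150 = 0.566
  A: x = 0.035, y = 0.276
  B: x = 0.965, y = 0.724

y_A (drum 2) = 0.276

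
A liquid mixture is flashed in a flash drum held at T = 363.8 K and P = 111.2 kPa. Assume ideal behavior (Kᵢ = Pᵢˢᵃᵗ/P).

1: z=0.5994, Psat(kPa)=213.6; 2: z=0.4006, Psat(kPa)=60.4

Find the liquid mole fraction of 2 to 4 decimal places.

Raoult's law: Kᵢ = Pᵢˢᵃᵗ/P = Pᵢˢᵃᵗ/111.2.
  K_1 = 213.6/111.2 = 1.920863, K_2 = 60.4/111.2 = 0.543165
Binary case is linear: z₁(K₁−1)(1+V/F(K₂−1)) + z₂(K₂−1)(1+V/F(K₁−1)) = 0
⇒ V/F = [z₁(K₁−1)+z₂(K₂−1)] / [−(K₁−1)(K₂−1)] = 0.36896/0.42068 = 0.8770
Compositions from xᵢ = zᵢ/(1+V/F(Kᵢ−1)), yᵢ = Kᵢxᵢ:
  1: x = 0.3316, y = 0.6369
  2: x = 0.6684, y = 0.3631

x_2 = 0.6684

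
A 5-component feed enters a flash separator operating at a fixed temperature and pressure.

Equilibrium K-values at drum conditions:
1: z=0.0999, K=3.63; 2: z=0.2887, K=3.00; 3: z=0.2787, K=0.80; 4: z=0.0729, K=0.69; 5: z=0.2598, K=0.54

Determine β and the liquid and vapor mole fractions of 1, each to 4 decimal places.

Newton–Raphson from β = 0.49:
  β = 0.4900: g = 0.16369, g' = -0.5415 → β = 0.7923
  β = 0.7923: g = 0.02438, g' = -0.4097 → β = 0.8518
  β = 0.8518: g = 0.00027, g' = -0.4016 → β = 0.8524
Converged at β = 0.8524.
Compositions from xᵢ = zᵢ/(1+β(Kᵢ−1)), yᵢ = Kᵢxᵢ:
  1: x = 0.0308, y = 0.1119
  2: x = 0.1067, y = 0.3202
  3: x = 0.3360, y = 0.2688
  4: x = 0.0991, y = 0.0684
  5: x = 0.4274, y = 0.2308

β = 0.8524, x_1 = 0.0308, y_1 = 0.1119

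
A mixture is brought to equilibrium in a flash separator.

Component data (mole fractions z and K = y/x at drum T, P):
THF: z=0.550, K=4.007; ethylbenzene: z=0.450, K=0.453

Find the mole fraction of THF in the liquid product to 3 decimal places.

Binary case is linear: z₁(K₁−1)(1+V/F(K₂−1)) + z₂(K₂−1)(1+V/F(K₁−1)) = 0
⇒ V/F = [z₁(K₁−1)+z₂(K₂−1)] / [−(K₁−1)(K₂−1)] = 1.4077/1.6448 = 0.856
Compositions from xᵢ = zᵢ/(1+V/F(Kᵢ−1)), yᵢ = Kᵢxᵢ:
  THF: x = 0.154, y = 0.617
  ethylbenzene: x = 0.846, y = 0.383

x_THF = 0.154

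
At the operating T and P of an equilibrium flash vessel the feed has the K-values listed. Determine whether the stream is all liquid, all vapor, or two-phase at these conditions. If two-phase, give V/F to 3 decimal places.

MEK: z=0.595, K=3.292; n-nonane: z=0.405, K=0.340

two-phase, V/F = 0.725

ΣzᵢKᵢ = 2.096; Σzᵢ/Kᵢ = 1.372.
Both exceed 1, so a two-phase solution exists.
Rachford–Rice: g(ψ) = Σ zᵢ(Kᵢ−1)/(1+ψ(Kᵢ−1)) = 0.
Binary case is linear: z₁(K₁−1)(1+ψ(K₂−1)) + z₂(K₂−1)(1+ψ(K₁−1)) = 0
⇒ ψ = [z₁(K₁−1)+z₂(K₂−1)] / [−(K₁−1)(K₂−1)] = 1.0964/1.5127 = 0.725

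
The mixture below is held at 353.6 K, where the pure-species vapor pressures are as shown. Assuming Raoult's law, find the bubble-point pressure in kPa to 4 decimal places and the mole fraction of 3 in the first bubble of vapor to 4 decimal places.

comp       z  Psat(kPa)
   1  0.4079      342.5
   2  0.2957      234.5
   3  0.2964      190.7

At the bubble point ψ → 0, so ΣzᵢKᵢ = 1 with Kᵢ = Pᵢˢᵃᵗ/P ⇒ P = ΣzᵢPᵢˢᵃᵗ.
P = 0.4079·342.5 + 0.2957·234.5 + 0.2964·190.7 = 265.5709 kPa
yᵢ = zᵢPᵢˢᵃᵗ/P ⇒ y_3 = 0.2964·190.7/265.5709 = 0.2128

Pbub = 265.5709 kPa, y_3 = 0.2128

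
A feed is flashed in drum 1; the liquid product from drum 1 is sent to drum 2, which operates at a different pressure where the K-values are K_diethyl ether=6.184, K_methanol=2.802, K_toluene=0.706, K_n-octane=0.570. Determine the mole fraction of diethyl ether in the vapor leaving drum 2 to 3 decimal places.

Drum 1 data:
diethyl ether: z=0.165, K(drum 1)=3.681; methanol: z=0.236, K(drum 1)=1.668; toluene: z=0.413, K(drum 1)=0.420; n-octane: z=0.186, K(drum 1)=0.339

y_diethyl ether (drum 2) = 0.150

Drum 1:
Material balance + equilibrium reduce to Σ zᵢ(Kᵢ−1)/(1+ψ₁(Kᵢ−1)) = 0.
g(0) = ΣzᵢKᵢ − 1 = 0.238 and g(1) = 1 − Σzᵢ/Kᵢ = -0.718, so a root lies in (0, 1).
Newton–Raphson from ψ₁ = 0.5:
  ψ₁ = 0.500: g = -0.2138, g' = -0.733 → ψ₁ = 0.208
  ψ₁ = 0.208: g = 0.0074, g' = -0.859 → ψ₁ = 0.217
Converged at ψ₁ = 0.217.
Drum-1 compositions:
  diethyl ether: x = 0.104, y = 0.384
  methanol: x = 0.206, y = 0.344
  toluene: x = 0.472, y = 0.198
  n-octane: x = 0.217, y = 0.074
Drum-2 feed = drum-1 liquid: z₂ = (0.1044, 0.2062, 0.4724, 0.2171).
Drum 2:
Rachford–Rice: g(ψ₂) = Σ zᵢ(Kᵢ−1)/(1+ψ₂(Kᵢ−1)) = 0.
g(0) = ΣzᵢKᵢ − 1 = 0.680 and g(1) = 1 − Σzᵢ/Kᵢ = -0.140, so a root lies in (0, 1).
Iterate (Newton) starting at ψ₂ = 0.5:
  ψ₂ = 0.500: g = 0.0643, g' = -0.524 → ψ₂ = 0.623
  ψ₂ = 0.623: g = 0.0055, g' = -0.442 → ψ₂ = 0.635
Converged at ψ₂ = 0.635.
  diethyl ether: x = 0.024, y = 0.150
  methanol: x = 0.096, y = 0.269
  toluene: x = 0.581, y = 0.410
  n-octane: x = 0.299, y = 0.170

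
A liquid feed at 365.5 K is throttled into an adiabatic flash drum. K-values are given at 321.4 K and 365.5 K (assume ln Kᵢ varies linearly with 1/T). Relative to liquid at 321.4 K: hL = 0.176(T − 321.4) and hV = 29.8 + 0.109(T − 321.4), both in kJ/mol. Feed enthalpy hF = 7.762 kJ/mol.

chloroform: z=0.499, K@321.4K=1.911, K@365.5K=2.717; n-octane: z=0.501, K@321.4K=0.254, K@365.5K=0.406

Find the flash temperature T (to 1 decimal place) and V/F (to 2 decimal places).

Adiabatic flash: solve Rachford–Rice at each trial T, then check hF = ψ·hV(T) + (1−ψ)·hL(T).
  T = 321.4 K: K = (1.911, 0.254), RR gives ψ = 0.119, H_out = 3.545 kJ/mol
  T = 365.5 K: K = (2.717, 0.406), RR gives ψ = 0.548, H_out = 22.480 kJ/mol
  T = 343.4 K: K = (2.304, 0.326), RR gives ψ = 0.356, H_out = 13.952 kJ/mol
  T = 332.4 K: K = (2.105, 0.289), RR gives ψ = 0.248, H_out = 9.148 kJ/mol
  T = 326.9 K: K = (2.007, 0.271), RR gives ψ = 0.187, H_out = 6.477 kJ/mol
  T = 329.6 K: K = (2.055, 0.280), RR gives ψ = 0.218, H_out = 7.817 kJ/mol
  T = 328.2 K: K = (2.030, 0.275), RR gives ψ = 0.202, H_out = 7.129 kJ/mol
Linear interpolation between T = 328.2 (H_out = 7.129) and T = 329.6 (H_out = 7.817) on hF = 7.762 gives T ≈ 329.5 K, at which ψ = 0.22.

T = 329.5 K, V/F = 0.22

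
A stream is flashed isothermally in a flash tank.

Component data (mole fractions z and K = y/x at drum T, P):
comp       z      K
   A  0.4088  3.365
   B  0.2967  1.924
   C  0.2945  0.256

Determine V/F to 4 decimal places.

Rachford–Rice: g(V/F) = Σ zᵢ(Kᵢ−1)/(1+V/F(Kᵢ−1)) = 0.
g(0) = ΣzᵢKᵢ − 1 = 1.0219 and g(1) = 1 − Σzᵢ/Kᵢ = -0.4261, so a root lies in (0, 1).
Newton–Raphson from V/F = 0.47:
  V/F = 0.4700: g = 0.31209, g' = -1.0214 → V/F = 0.7755
  V/F = 0.7755: g = -0.01715, g' = -1.2817 → V/F = 0.7622
  V/F = 0.7622: g = -0.00023, g' = -1.2480 → V/F = 0.7620
Converged at V/F = 0.7620.

V/F = 0.7620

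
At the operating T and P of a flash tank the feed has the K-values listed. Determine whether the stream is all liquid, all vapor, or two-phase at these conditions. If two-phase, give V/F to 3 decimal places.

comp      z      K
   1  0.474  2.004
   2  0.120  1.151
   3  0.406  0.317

ΣzᵢKᵢ = 1.217; Σzᵢ/Kᵢ = 1.622.
Both exceed 1, so a two-phase solution exists.
Material balance + equilibrium reduce to Σ zᵢ(Kᵢ−1)/(1+ψ(Kᵢ−1)) = 0.
Newton iteration, ψ⁰ = 0.55:
  ψ = 0.550: g = -0.1208, g' = -0.687 → ψ = 0.374
  ψ = 0.374: g = -0.0093, g' = -0.597 → ψ = 0.358
Converged at ψ = 0.358.

two-phase, V/F = 0.358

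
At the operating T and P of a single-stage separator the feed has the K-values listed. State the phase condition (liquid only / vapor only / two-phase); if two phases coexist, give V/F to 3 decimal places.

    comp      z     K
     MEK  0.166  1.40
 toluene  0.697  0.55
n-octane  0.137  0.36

ΣzᵢKᵢ = 0.665; Σzᵢ/Kᵢ = 1.766.
Since ΣzᵢKᵢ < 1 the mixture is below its bubble point — single liquid phase.

liquid only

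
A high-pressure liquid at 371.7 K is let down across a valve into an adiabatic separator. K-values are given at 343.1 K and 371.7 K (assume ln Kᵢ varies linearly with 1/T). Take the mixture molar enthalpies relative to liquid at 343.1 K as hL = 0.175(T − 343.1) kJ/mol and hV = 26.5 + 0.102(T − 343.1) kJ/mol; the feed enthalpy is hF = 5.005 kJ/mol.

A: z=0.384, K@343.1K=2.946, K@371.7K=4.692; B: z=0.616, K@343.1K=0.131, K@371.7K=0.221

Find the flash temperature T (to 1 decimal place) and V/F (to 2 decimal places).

Adiabatic flash: solve Rachford–Rice at each trial T, then check hF = ψ·hV(T) + (1−ψ)·hL(T).
  T = 343.1 K: K = (2.946, 0.131), RR gives ψ = 0.125, H_out = 3.322 kJ/mol
  T = 371.7 K: K = (4.692, 0.221), RR gives ψ = 0.326, H_out = 12.966 kJ/mol
  T = 357.4 K: K = (3.753, 0.172), RR gives ψ = 0.240, H_out = 8.611 kJ/mol
  T = 350.2 K: K = (3.330, 0.150), RR gives ψ = 0.188, H_out = 6.117 kJ/mol
  T = 346.6 K: K = (3.132, 0.140), RR gives ψ = 0.158, H_out = 4.751 kJ/mol
  T = 348.4 K: K = (3.230, 0.145), RR gives ψ = 0.173, H_out = 5.446 kJ/mol
Linear interpolation between T = 346.6 (H_out = 4.751) and T = 348.4 (H_out = 5.446) on hF = 5.005 gives T ≈ 347.3 K, at which ψ = 0.16.

T = 347.3 K, V/F = 0.16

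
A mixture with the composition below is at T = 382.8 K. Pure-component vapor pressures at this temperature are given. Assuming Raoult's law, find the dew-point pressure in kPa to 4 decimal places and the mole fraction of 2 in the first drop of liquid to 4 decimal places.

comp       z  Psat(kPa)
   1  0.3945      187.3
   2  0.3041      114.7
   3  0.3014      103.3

At the dew point ψ → 1, so Σzᵢ/Kᵢ = 1 with Kᵢ = Pᵢˢᵃᵗ/P ⇒ 1/P = Σzᵢ/Pᵢˢᵃᵗ.
1/P = 0.3945/187.3 + 0.3041/114.7 + 0.3014/103.3 = 0.0076752 ⇒ P = 130.2893 kPa
xᵢ = zᵢP/Pᵢˢᵃᵗ ⇒ x_2 = 0.3041·130.2893/114.7 = 0.3454

Pdew = 130.2893 kPa, x_2 = 0.3454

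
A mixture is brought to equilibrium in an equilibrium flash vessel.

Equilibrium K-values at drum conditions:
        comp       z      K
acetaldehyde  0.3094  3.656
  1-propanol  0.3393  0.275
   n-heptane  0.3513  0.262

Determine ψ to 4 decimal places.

Newton–Raphson from ψ = 0.6:
  ψ = 0.6000: g = -0.58383, g' = -1.4994 → ψ = 0.2106
  ψ = 0.2106: g = -0.07034, g' = -1.4142 → ψ = 0.1609
  ψ = 0.1609: g = 0.00307, g' = -1.5463 → ψ = 0.1629
Converged at ψ = 0.1629.

ψ = 0.1629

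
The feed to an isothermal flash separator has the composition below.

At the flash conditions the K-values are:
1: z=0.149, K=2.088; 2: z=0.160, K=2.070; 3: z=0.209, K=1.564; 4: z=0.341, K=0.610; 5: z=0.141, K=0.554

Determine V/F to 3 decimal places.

V/F = 0.700

Material balance + equilibrium reduce to Σ zᵢ(Kᵢ−1)/(1+V/F(Kᵢ−1)) = 0.
Check two-phase: ΣzᵢKᵢ = 1.255 > 1 and Σzᵢ/Kᵢ = 1.096 > 1, so g(0) = 0.255 > 0 and g(1) = -0.096 < 0.
Newton–Raphson from V/F = 0.5:
  V/F = 0.500: g = 0.0623, g' = -0.319 → V/F = 0.696
  V/F = 0.696: g = 0.0014, g' = -0.308 → V/F = 0.700
Converged at V/F = 0.700.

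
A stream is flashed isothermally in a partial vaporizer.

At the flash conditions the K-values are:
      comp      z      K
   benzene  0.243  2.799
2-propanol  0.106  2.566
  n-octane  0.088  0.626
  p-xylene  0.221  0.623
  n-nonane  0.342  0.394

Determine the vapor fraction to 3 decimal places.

ψ = 0.318

Let ψ = V/F and solve Σ zᵢ(Kᵢ−1)/(1+ψ(Kᵢ−1)) = 0.
g(0) = ΣzᵢKᵢ − 1 = 0.280 and g(1) = 1 − Σzᵢ/Kᵢ = -0.491, so a root lies in (0, 1).
Newton–Raphson from ψ = 0.5:
  ψ = 0.500: g = -0.1173, g' = -0.625 → ψ = 0.312
  ψ = 0.312: g = 0.0041, g' = -0.687 → ψ = 0.318
Converged at ψ = 0.318.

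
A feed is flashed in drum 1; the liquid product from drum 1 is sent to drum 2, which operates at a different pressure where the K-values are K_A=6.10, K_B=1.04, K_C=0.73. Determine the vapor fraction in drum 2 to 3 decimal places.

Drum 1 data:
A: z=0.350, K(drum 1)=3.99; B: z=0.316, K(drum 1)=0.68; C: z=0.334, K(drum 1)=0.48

V/F (drum 2) = 0.675

Drum 1:
Rachford–Rice: g(ψ₁) = Σ zᵢ(Kᵢ−1)/(1+ψ₁(Kᵢ−1)) = 0.
Check two-phase: ΣzᵢKᵢ = 1.772 > 1 and Σzᵢ/Kᵢ = 1.248 > 1, so g(0) = 0.772 > 0 and g(1) = -0.248 < 0.
Newton iteration, ψ₁⁰ = 0.42:
  ψ₁ = 0.420: g = 0.1249, g' = -0.806 → ψ₁ = 0.575
  ψ₁ = 0.575: g = 0.0132, g' = -0.656 → ψ₁ = 0.595
Converged at ψ₁ = 0.595.
Drum-1 compositions:
  A: x = 0.126, y = 0.502
  B: x = 0.390, y = 0.265
  C: x = 0.484, y = 0.232
Drum-2 feed = drum-1 liquid: z₂ = (0.1259, 0.3904, 0.4837).
Drum 2:
Rachford–Rice: g(ψ₂) = Σ zᵢ(Kᵢ−1)/(1+ψ₂(Kᵢ−1)) = 0.
Feasibility: ΣzᵢKᵢ = 1.527, Σzᵢ/Kᵢ = 1.059 — both > 1, two phases present.
Newton–Raphson from ψ₂ = 0.36:
  ψ₂ = 0.360: g = 0.0971, g' = -0.451 → ψ₂ = 0.575
  ψ₂ = 0.575: g = 0.0238, g' = -0.262 → ψ₂ = 0.667
  ψ₂ = 0.667: g = 0.0019, g' = -0.222 → ψ₂ = 0.675
Converged at ψ₂ = 0.675.
  A: x = 0.028, y = 0.173
  B: x = 0.380, y = 0.395
  C: x = 0.592, y = 0.432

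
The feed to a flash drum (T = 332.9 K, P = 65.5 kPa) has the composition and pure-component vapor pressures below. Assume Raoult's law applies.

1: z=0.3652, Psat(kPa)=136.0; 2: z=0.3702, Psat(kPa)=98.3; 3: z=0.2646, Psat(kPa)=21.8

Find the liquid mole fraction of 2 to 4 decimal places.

x_2 = 0.2693

Raoult's law: Kᵢ = Pᵢˢᵃᵗ/P = Pᵢˢᵃᵗ/65.5.
  K_1 = 136.0/65.5 = 2.076336, K_2 = 98.3/65.5 = 1.500763, K_3 = 21.8/65.5 = 0.332824
Let β = V/F and solve Σ zᵢ(Kᵢ−1)/(1+β(Kᵢ−1)) = 0.
Feasibility: ΣzᵢKᵢ = 1.4019, Σzᵢ/Kᵢ = 1.2176 — both > 1, two phases present.
Newton–Raphson from β = 0.63:
  β = 0.6300: g = 0.07063, g' = -0.5544 → β = 0.7574
  β = 0.7574: g = -0.00591, g' = -0.6585 → β = 0.7484
Converged at β = 0.7484.
Compositions from xᵢ = zᵢ/(1+β(Kᵢ−1)), yᵢ = Kᵢxᵢ:
  1: x = 0.2023, y = 0.4200
  2: x = 0.2693, y = 0.4041
  3: x = 0.5284, y = 0.1759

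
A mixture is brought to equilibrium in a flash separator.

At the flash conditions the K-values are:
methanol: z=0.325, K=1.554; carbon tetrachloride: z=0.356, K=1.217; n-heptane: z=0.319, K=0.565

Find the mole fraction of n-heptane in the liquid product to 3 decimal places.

Rachford–Rice: g(V/F) = Σ zᵢ(Kᵢ−1)/(1+V/F(Kᵢ−1)) = 0.
Feasibility: ΣzᵢKᵢ = 1.119, Σzᵢ/Kᵢ = 1.066 — both > 1, two phases present.
Iterate (Newton) starting at V/F = 0.5:
  V/F = 0.500: g = 0.0333, g' = -0.173 → V/F = 0.692
  V/F = 0.692: g = -0.0013, g' = -0.188 → V/F = 0.686
Converged at V/F = 0.686.
Compositions from xᵢ = zᵢ/(1+V/F(Kᵢ−1)), yᵢ = Kᵢxᵢ:
  methanol: x = 0.236, y = 0.366
  carbon tetrachloride: x = 0.310, y = 0.377
  n-heptane: x = 0.455, y = 0.257

x_n-heptane = 0.455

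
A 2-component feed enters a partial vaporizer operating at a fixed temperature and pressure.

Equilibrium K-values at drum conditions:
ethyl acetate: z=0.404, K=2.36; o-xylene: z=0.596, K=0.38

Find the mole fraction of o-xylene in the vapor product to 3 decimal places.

y_o-xylene = 0.261

Binary case is linear: z₁(K₁−1)(1+ψ(K₂−1)) + z₂(K₂−1)(1+ψ(K₁−1)) = 0
⇒ ψ = [z₁(K₁−1)+z₂(K₂−1)] / [−(K₁−1)(K₂−1)] = 0.1799/0.8432 = 0.213
Compositions from xᵢ = zᵢ/(1+ψ(Kᵢ−1)), yᵢ = Kᵢxᵢ:
  ethyl acetate: x = 0.313, y = 0.739
  o-xylene: x = 0.687, y = 0.261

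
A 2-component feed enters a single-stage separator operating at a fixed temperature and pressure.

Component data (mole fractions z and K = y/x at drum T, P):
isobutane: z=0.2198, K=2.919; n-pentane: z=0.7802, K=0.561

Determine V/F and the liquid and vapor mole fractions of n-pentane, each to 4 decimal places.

V/F = 0.0941, x_n-pentane = 0.8138, y_n-pentane = 0.4566

Rachford–Rice: g(V/F) = Σ zᵢ(Kᵢ−1)/(1+V/F(Kᵢ−1)) = 0.
g(0) = ΣzᵢKᵢ − 1 = 0.0793 and g(1) = 1 − Σzᵢ/Kᵢ = -0.4660, so a root lies in (0, 1).
Binary case is linear: z₁(K₁−1)(1+V/F(K₂−1)) + z₂(K₂−1)(1+V/F(K₁−1)) = 0
⇒ V/F = [z₁(K₁−1)+z₂(K₂−1)] / [−(K₁−1)(K₂−1)] = 0.07929/0.84244 = 0.0941
Compositions from xᵢ = zᵢ/(1+V/F(Kᵢ−1)), yᵢ = Kᵢxᵢ:
  isobutane: x = 0.1862, y = 0.5434
  n-pentane: x = 0.8138, y = 0.4566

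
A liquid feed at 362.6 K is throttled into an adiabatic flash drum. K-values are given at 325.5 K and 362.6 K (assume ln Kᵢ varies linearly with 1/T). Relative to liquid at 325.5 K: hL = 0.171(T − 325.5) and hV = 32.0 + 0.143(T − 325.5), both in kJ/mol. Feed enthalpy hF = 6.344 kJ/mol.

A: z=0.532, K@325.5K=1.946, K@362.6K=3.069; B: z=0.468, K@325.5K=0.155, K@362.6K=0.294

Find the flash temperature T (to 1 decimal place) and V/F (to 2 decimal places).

T = 328.6 K, V/F = 0.18

Adiabatic flash: solve Rachford–Rice at each trial T, then check hF = ψ·hV(T) + (1−ψ)·hL(T).
  T = 325.5 K: K = (1.946, 0.155), RR gives ψ = 0.135, H_out = 4.316 kJ/mol
  T = 362.6 K: K = (3.069, 0.294), RR gives ψ = 0.527, H_out = 22.671 kJ/mol
  T = 344.1 K: K = (2.476, 0.217), RR gives ψ = 0.363, H_out = 14.595 kJ/mol
  T = 334.8 K: K = (2.202, 0.184), RR gives ψ = 0.263, H_out = 9.938 kJ/mol
  T = 330.1 K: K = (2.071, 0.169), RR gives ψ = 0.203, H_out = 7.261 kJ/mol
  T = 327.8 K: K = (2.008, 0.162), RR gives ψ = 0.170, H_out = 5.836 kJ/mol
Linear interpolation between T = 327.8 (H_out = 5.836) and T = 330.1 (H_out = 7.261) on hF = 6.344 gives T ≈ 328.6 K, at which ψ = 0.18.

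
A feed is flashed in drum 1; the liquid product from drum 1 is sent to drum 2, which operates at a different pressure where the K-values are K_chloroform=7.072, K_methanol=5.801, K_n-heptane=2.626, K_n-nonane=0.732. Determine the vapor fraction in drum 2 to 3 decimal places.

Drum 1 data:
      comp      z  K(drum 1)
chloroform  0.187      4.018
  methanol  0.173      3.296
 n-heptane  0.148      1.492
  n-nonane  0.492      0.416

V/F (drum 2) = 0.711

Drum 1:
Rachford–Rice: g(ψ₁) = Σ zᵢ(Kᵢ−1)/(1+ψ₁(Kᵢ−1)) = 0.
Check two-phase: ΣzᵢKᵢ = 1.747 > 1 and Σzᵢ/Kᵢ = 1.381 > 1, so g(0) = 0.747 > 0 and g(1) = -0.381 < 0.
Newton–Raphson from ψ₁ = 0.5:
  ψ₁ = 0.500: g = 0.0625, g' = -0.826 → ψ₁ = 0.576
  ψ₁ = 0.576: g = 0.0012, g' = -0.799 → ψ₁ = 0.577
Converged at ψ₁ = 0.577.
Drum-1 compositions:
  chloroform: x = 0.068, y = 0.274
  methanol: x = 0.074, y = 0.245
  n-heptane: x = 0.115, y = 0.172
  n-nonane: x = 0.742, y = 0.309
Drum-2 feed = drum-1 liquid: z₂ = (0.0682, 0.0744, 0.1153, 0.7421).
Drum 2:
Material balance + equilibrium reduce to Σ zᵢ(Kᵢ−1)/(1+ψ₂(Kᵢ−1)) = 0.
Feasibility: ΣzᵢKᵢ = 1.760, Σzᵢ/Kᵢ = 1.080 — both > 1, two phases present.
Newton iteration, ψ₂⁰ = 0.32:
  ψ₂ = 0.320: g = 0.1873, g' = -0.753 → ψ₂ = 0.569
  ψ₂ = 0.569: g = 0.0514, g' = -0.406 → ψ₂ = 0.695
  ψ₂ = 0.695: g = 0.0052, g' = -0.331 → ψ₂ = 0.711
Converged at ψ₂ = 0.711.
  chloroform: x = 0.013, y = 0.091
  methanol: x = 0.017, y = 0.098
  n-heptane: x = 0.053, y = 0.140
  n-nonane: x = 0.917, y = 0.671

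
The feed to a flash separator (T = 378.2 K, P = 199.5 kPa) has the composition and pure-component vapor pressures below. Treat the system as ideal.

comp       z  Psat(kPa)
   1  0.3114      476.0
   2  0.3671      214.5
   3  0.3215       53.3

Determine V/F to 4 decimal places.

Raoult's law: Kᵢ = Pᵢˢᵃᵗ/P = Pᵢˢᵃᵗ/199.5.
  K_1 = 476.0/199.5 = 2.385965, K_2 = 214.5/199.5 = 1.075188, K_3 = 53.3/199.5 = 0.267168
Rachford–Rice: g(V/F) = Σ zᵢ(Kᵢ−1)/(1+V/F(Kᵢ−1)) = 0.
Feasibility: ΣzᵢKᵢ = 1.2236, Σzᵢ/Kᵢ = 1.6753 — both > 1, two phases present.
Newton iteration, V/F⁰ = 0.39:
  V/F = 0.3900: g = -0.02292, g' = -0.5925 → V/F = 0.3513
  V/F = 0.3513: g = -0.00015, g' = -0.5857 → V/F = 0.3511
Converged at V/F = 0.3511.

V/F = 0.3511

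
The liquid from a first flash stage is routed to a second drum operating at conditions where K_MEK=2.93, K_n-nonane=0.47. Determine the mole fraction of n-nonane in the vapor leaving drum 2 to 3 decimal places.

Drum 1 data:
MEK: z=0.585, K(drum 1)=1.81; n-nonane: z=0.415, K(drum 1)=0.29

Drum 1:
Let ψ₁ = V/F and solve Σ zᵢ(Kᵢ−1)/(1+ψ₁(Kᵢ−1)) = 0.
Feasibility: ΣzᵢKᵢ = 1.179, Σzᵢ/Kᵢ = 1.754 — both > 1, two phases present.
Binary case is linear: z₁(K₁−1)(1+ψ₁(K₂−1)) + z₂(K₂−1)(1+ψ₁(K₁−1)) = 0
⇒ ψ₁ = [z₁(K₁−1)+z₂(K₂−1)] / [−(K₁−1)(K₂−1)] = 0.1792/0.5751 = 0.312
Drum-1 compositions:
  MEK: x = 0.467, y = 0.845
  n-nonane: x = 0.533, y = 0.155
Drum-2 feed = drum-1 liquid: z₂ = (0.4671, 0.5329).
Drum 2:
Newton–Raphson from ψ₂ = 0.5:
  ψ₂ = 0.500: g = 0.0745, g' = -0.728 → ψ₂ = 0.602
  ψ₂ = 0.602: g = 0.0020, g' = -0.695 → ψ₂ = 0.605
Converged at ψ₂ = 0.605.
  MEK: x = 0.215, y = 0.631
  n-nonane: x = 0.785, y = 0.369

y_n-nonane (drum 2) = 0.369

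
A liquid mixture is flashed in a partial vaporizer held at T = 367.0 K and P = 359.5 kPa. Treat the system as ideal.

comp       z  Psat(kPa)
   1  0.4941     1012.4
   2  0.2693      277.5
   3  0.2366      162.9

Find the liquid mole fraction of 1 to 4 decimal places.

Raoult's law: Kᵢ = Pᵢˢᵃᵗ/P = Pᵢˢᵃᵗ/359.5.
  K_1 = 1012.4/359.5 = 2.816134, K_2 = 277.5/359.5 = 0.771905, K_3 = 162.9/359.5 = 0.453129
Newton iteration, β⁰ = 0.54:
  β = 0.5400: g = 0.19938, g' = -0.5761 → β = 0.8861
  β = 0.8861: g = 0.01590, g' = -0.5277 → β = 0.9162
  β = 0.9162: g = -0.00012, g' = -0.5363 → β = 0.9160
Converged at β = 0.9160.
Compositions from xᵢ = zᵢ/(1+β(Kᵢ−1)), yᵢ = Kᵢxᵢ:
  1: x = 0.1855, y = 0.5224
  2: x = 0.3404, y = 0.2628
  3: x = 0.4741, y = 0.2148

x_1 = 0.1855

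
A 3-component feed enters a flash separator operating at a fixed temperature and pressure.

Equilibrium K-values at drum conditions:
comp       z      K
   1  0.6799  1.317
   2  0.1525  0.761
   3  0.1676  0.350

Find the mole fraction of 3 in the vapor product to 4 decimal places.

y_3 = 0.0806

Rachford–Rice: g(ψ) = Σ zᵢ(Kᵢ−1)/(1+ψ(Kᵢ−1)) = 0.
g(0) = ΣzᵢKᵢ − 1 = 0.0701 and g(1) = 1 − Σzᵢ/Kᵢ = -0.1955, so a root lies in (0, 1).
Newton iteration, ψ⁰ = 0.5:
  ψ = 0.5000: g = -0.01675, g' = -0.2176 → ψ = 0.4230
  ψ = 0.4230: g = -0.00076, g' = -0.1986 → ψ = 0.4192
Converged at ψ = 0.4192.
Compositions from xᵢ = zᵢ/(1+ψ(Kᵢ−1)), yᵢ = Kᵢxᵢ:
  1: x = 0.6001, y = 0.7904
  2: x = 0.1695, y = 0.1290
  3: x = 0.2304, y = 0.0806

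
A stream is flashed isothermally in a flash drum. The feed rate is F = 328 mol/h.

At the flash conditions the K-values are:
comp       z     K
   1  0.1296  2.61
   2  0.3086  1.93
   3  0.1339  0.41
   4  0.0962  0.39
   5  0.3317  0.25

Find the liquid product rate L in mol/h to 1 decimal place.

L = 283.8 mol/h

Let β = V/F and solve Σ zᵢ(Kᵢ−1)/(1+β(Kᵢ−1)) = 0.
Check two-phase: ΣzᵢKᵢ = 1.1092 > 1 and Σzᵢ/Kᵢ = 2.1096 > 1, so g(0) = 0.1092 > 0 and g(1) = -1.1096 < 0.
Iterate (Newton) starting at β = 0.5:
  β = 0.5000: g = -0.28303, g' = -0.8730 → β = 0.1758
  β = 0.1758: g = -0.03113, g' = -0.7517 → β = 0.1344
  β = 0.1344: g = 0.00027, g' = -0.7662 → β = 0.1347
Converged at β = 0.1347.
Then V = β·F = 0.1347·328 = 44.2 mol/h and L = F − V = 283.8 mol/h.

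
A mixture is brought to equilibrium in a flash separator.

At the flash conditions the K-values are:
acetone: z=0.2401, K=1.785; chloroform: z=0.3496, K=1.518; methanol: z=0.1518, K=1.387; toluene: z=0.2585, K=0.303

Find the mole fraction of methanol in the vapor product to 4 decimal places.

y_methanol = 0.1704

Material balance + equilibrium reduce to Σ zᵢ(Kᵢ−1)/(1+ψ(Kᵢ−1)) = 0.
Check two-phase: ΣzᵢKᵢ = 1.2481 > 1 and Σzᵢ/Kᵢ = 1.3274 > 1, so g(0) = 0.2481 > 0 and g(1) = -0.3274 < 0.
Newton–Raphson from ψ = 0.3:
  ψ = 0.3000: g = 0.13411, g' = -0.3862 → ψ = 0.6473
  ψ = 0.6473: g = -0.02069, g' = -0.5491 → ψ = 0.6096
  ψ = 0.6096: g = -0.00063, g' = -0.5164 → ψ = 0.6083
Converged at ψ = 0.6083.
Compositions from xᵢ = zᵢ/(1+ψ(Kᵢ−1)), yᵢ = Kᵢxᵢ:
  acetone: x = 0.1625, y = 0.2901
  chloroform: x = 0.2658, y = 0.4035
  methanol: x = 0.1229, y = 0.1704
  toluene: x = 0.4488, y = 0.1360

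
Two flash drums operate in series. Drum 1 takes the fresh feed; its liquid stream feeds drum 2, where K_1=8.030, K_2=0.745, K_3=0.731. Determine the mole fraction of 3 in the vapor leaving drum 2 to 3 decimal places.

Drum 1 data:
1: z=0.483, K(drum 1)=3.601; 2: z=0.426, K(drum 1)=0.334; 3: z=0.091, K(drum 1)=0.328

Drum 1:
Newton–Raphson from ψ₁ = 0.64:
  ψ₁ = 0.640: g = -0.1303, g' = -1.161 → ψ₁ = 0.528
  ψ₁ = 0.528: g = -0.0027, g' = -1.128 → ψ₁ = 0.525
Converged at ψ₁ = 0.525.
Drum-1 compositions:
  1: x = 0.204, y = 0.735
  2: x = 0.655, y = 0.219
  3: x = 0.141, y = 0.046
Drum-2 feed = drum-1 liquid: z₂ = (0.2041, 0.6552, 0.1406).
Drum 2:
Iterate (Newton) starting at ψ₂ = 0.43:
  ψ₂ = 0.430: g = 0.1262, g' = -0.690 → ψ₂ = 0.613
  ψ₂ = 0.613: g = 0.0269, g' = -0.432 → ψ₂ = 0.675
  ψ₂ = 0.675: g = 0.0016, g' = -0.383 → ψ₂ = 0.679
Converged at ψ₂ = 0.679.
  1: x = 0.035, y = 0.284
  2: x = 0.793, y = 0.590
  3: x = 0.172, y = 0.126

y_3 (drum 2) = 0.126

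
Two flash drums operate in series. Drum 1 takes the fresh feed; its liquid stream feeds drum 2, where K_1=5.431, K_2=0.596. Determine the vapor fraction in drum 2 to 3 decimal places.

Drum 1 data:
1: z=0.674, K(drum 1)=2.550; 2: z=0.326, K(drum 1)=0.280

V/F (drum 2) = 0.631

Drum 1:
Let ψ₁ = V/F and solve Σ zᵢ(Kᵢ−1)/(1+ψ₁(Kᵢ−1)) = 0.
Feasibility: ΣzᵢKᵢ = 1.810, Σzᵢ/Kᵢ = 1.429 — both > 1, two phases present.
Binary case is linear: z₁(K₁−1)(1+ψ₁(K₂−1)) + z₂(K₂−1)(1+ψ₁(K₁−1)) = 0
⇒ ψ₁ = [z₁(K₁−1)+z₂(K₂−1)] / [−(K₁−1)(K₂−1)] = 0.8100/1.1160 = 0.726
Drum-1 compositions:
  1: x = 0.317, y = 0.809
  2: x = 0.683, y = 0.191
Drum-2 feed = drum-1 liquid: z₂ = (0.3172, 0.6828).
Drum 2:
Rachford–Rice: g(ψ₂) = Σ zᵢ(Kᵢ−1)/(1+ψ₂(Kᵢ−1)) = 0.
Check two-phase: ΣzᵢKᵢ = 2.130 > 1 and Σzᵢ/Kᵢ = 1.204 > 1, so g(0) = 1.130 > 0 and g(1) = -0.204 < 0.
Binary case is linear: z₁(K₁−1)(1+ψ₂(K₂−1)) + z₂(K₂−1)(1+ψ₂(K₁−1)) = 0
⇒ ψ₂ = [z₁(K₁−1)+z₂(K₂−1)] / [−(K₁−1)(K₂−1)] = 1.1296/1.7901 = 0.631
  1: x = 0.084, y = 0.454
  2: x = 0.916, y = 0.546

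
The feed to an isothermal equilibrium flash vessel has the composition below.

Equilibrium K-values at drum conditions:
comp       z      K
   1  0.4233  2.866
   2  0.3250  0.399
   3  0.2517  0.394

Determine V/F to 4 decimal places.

V/F = 0.3927

Rachford–Rice: g(V/F) = Σ zᵢ(Kᵢ−1)/(1+V/F(Kᵢ−1)) = 0.
g(0) = ΣzᵢKᵢ − 1 = 0.4420 and g(1) = 1 − Σzᵢ/Kᵢ = -0.6011, so a root lies in (0, 1).
Iterate (Newton) starting at V/F = 0.67:
  V/F = 0.6700: g = -0.23277, g' = -0.8821 → V/F = 0.4061
  V/F = 0.4061: g = -0.01136, g' = -0.8451 → V/F = 0.3927
Converged at V/F = 0.3927.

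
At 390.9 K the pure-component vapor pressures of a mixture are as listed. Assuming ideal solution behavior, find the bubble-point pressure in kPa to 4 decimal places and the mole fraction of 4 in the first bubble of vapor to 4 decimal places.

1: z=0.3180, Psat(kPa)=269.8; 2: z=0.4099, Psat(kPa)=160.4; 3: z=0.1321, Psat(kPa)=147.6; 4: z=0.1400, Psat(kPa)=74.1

Pbub = 181.4163 kPa, y_4 = 0.0572

At the bubble point ψ → 0, so ΣzᵢKᵢ = 1 with Kᵢ = Pᵢˢᵃᵗ/P ⇒ P = ΣzᵢPᵢˢᵃᵗ.
P = 0.3180·269.8 + 0.4099·160.4 + 0.1321·147.6 + 0.1400·74.1 = 181.4163 kPa
yᵢ = zᵢPᵢˢᵃᵗ/P ⇒ y_4 = 0.1400·74.1/181.4163 = 0.0572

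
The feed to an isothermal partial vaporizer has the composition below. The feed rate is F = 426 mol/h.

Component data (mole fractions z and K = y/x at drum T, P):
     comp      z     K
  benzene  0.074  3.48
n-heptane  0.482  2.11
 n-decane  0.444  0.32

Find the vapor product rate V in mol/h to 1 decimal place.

V = 196.3 mol/h

Material balance + equilibrium reduce to Σ zᵢ(Kᵢ−1)/(1+ψ(Kᵢ−1)) = 0.
Feasibility: ΣzᵢKᵢ = 1.417, Σzᵢ/Kᵢ = 1.637 — both > 1, two phases present.
Iterate (Newton) starting at ψ = 0.5:
  ψ = 0.500: g = -0.0315, g' = -0.808 → ψ = 0.461
Converged at ψ = 0.461.
Then V = ψ·F = 0.4607·426 = 196.3 mol/h and L = F − V = 229.7 mol/h.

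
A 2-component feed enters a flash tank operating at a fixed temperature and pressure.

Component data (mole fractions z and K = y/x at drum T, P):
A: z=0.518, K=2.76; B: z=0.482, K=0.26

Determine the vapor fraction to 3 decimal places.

ψ = 0.426

Let ψ = V/F and solve Σ zᵢ(Kᵢ−1)/(1+ψ(Kᵢ−1)) = 0.
g(0) = ΣzᵢKᵢ − 1 = 0.555 and g(1) = 1 − Σzᵢ/Kᵢ = -1.042, so a root lies in (0, 1).
Binary case is linear: z₁(K₁−1)(1+ψ(K₂−1)) + z₂(K₂−1)(1+ψ(K₁−1)) = 0
⇒ ψ = [z₁(K₁−1)+z₂(K₂−1)] / [−(K₁−1)(K₂−1)] = 0.5550/1.3024 = 0.426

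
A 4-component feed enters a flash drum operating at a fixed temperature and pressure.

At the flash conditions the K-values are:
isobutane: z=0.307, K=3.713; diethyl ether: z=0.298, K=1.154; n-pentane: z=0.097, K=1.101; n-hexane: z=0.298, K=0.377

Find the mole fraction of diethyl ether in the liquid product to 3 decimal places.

x_diethyl ether = 0.268

Rachford–Rice: g(V/F) = Σ zᵢ(Kᵢ−1)/(1+V/F(Kᵢ−1)) = 0.
g(0) = ΣzᵢKᵢ − 1 = 0.703 and g(1) = 1 − Σzᵢ/Kᵢ = -0.219, so a root lies in (0, 1).
Newton–Raphson from V/F = 0.5:
  V/F = 0.500: g = 0.1357, g' = -0.658 → V/F = 0.706
  V/F = 0.706: g = 0.0046, g' = -0.641 → V/F = 0.713
Converged at V/F = 0.713.
Compositions from xᵢ = zᵢ/(1+V/F(Kᵢ−1)), yᵢ = Kᵢxᵢ:
  isobutane: x = 0.105, y = 0.388
  diethyl ether: x = 0.268, y = 0.310
  n-pentane: x = 0.090, y = 0.100
  n-hexane: x = 0.536, y = 0.202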